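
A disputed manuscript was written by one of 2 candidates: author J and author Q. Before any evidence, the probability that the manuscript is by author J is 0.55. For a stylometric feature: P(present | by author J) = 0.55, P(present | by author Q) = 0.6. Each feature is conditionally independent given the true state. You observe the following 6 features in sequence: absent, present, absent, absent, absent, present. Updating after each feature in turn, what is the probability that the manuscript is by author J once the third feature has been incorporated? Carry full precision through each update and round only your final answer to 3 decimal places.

After 'absent': P(author J) = 0.45·0.5500 / (0.45·0.5500 + 0.4·0.4500) ≈ 0.5789
After 'present': P(author J) = 0.55·0.5789 / (0.55·0.5789 + 0.6·0.4211) ≈ 0.5576
After 'absent': P(author J) = 0.45·0.5576 / (0.45·0.5576 + 0.4·0.4424) ≈ 0.5864

0.586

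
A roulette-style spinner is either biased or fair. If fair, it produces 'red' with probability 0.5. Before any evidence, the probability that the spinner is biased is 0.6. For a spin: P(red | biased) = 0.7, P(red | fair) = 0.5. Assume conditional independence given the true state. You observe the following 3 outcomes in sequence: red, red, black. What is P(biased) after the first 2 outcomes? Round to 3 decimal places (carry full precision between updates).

Apply Bayes' rule sequentially, carrying P(biased) forward.
After 'red': P(biased) = 0.7·0.6000 / (0.7·0.6000 + 0.5·0.4000) ≈ 0.6774
After 'red': P(biased) = 0.7·0.6774 / (0.7·0.6774 + 0.5·0.3226) ≈ 0.7462

0.746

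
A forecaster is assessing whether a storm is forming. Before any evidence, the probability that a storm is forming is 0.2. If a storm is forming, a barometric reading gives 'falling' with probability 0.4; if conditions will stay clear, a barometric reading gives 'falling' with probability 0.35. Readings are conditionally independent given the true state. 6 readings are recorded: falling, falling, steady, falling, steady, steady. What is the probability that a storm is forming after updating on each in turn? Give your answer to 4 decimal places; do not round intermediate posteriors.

After 'falling': P(storm) = 0.4·0.2000 / (0.4·0.2000 + 0.35·0.8000) ≈ 0.2222
After 'falling': P(storm) = 0.4·0.2222 / (0.4·0.2222 + 0.35·0.7778) ≈ 0.2462
After 'steady': P(storm) = 0.6·0.2462 / (0.6·0.2462 + 0.65·0.7538) ≈ 0.2316
After 'falling': P(storm) = 0.4·0.2316 / (0.4·0.2316 + 0.35·0.7684) ≈ 0.2562
After 'steady': P(storm) = 0.6·0.2562 / (0.6·0.2562 + 0.65·0.7438) ≈ 0.2413
After 'steady': P(storm) = 0.6·0.2413 / (0.6·0.2413 + 0.65·0.7587) ≈ 0.2269

0.2269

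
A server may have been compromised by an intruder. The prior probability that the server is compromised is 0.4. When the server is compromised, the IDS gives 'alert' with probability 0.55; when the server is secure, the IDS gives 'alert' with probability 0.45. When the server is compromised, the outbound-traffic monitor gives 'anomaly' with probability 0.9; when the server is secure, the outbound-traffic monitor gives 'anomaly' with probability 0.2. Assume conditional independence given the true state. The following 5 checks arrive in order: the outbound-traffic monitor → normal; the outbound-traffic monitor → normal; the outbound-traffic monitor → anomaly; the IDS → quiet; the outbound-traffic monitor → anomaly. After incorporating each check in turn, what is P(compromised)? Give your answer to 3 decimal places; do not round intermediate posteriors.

0.147

After the outbound-traffic monitor='normal': P(compromised) = 0.1·0.4000 / (0.1·0.4000 + 0.8·0.6000) ≈ 0.0769
After the outbound-traffic monitor='normal': P(compromised) = 0.1·0.0769 / (0.1·0.0769 + 0.8·0.9231) ≈ 0.0103
After the outbound-traffic monitor='anomaly': P(compromised) = 0.9·0.0103 / (0.9·0.0103 + 0.2·0.9897) ≈ 0.0448
After the IDS='quiet': P(compromised) = 0.45·0.0448 / (0.45·0.0448 + 0.55·0.9552) ≈ 0.0369
After the outbound-traffic monitor='anomaly': P(compromised) = 0.9·0.0369 / (0.9·0.0369 + 0.2·0.9631) ≈ 0.1472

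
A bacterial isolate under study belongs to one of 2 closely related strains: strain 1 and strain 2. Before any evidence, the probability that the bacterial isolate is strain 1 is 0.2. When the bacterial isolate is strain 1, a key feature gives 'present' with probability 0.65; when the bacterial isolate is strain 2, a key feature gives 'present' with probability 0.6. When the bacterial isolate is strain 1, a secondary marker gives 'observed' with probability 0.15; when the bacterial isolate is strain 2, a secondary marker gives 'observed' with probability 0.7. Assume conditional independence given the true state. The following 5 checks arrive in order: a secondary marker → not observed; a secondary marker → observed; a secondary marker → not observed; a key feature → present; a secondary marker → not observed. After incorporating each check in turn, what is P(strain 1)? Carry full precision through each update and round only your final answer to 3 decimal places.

0.569

Apply Bayes' rule sequentially, carrying P(strain 1) forward.
After a secondary marker='not observed': P(strain 1) = 0.85·0.2000 / (0.85·0.2000 + 0.3·0.8000) ≈ 0.4146
After a secondary marker='observed': P(strain 1) = 0.15·0.4146 / (0.15·0.4146 + 0.7·0.5854) ≈ 0.1318
After a secondary marker='not observed': P(strain 1) = 0.85·0.1318 / (0.85·0.1318 + 0.3·0.8682) ≈ 0.3007
After a key feature='present': P(strain 1) = 0.65·0.3007 / (0.65·0.3007 + 0.6·0.6993) ≈ 0.3178
After a secondary marker='not observed': P(strain 1) = 0.85·0.3178 / (0.85·0.3178 + 0.3·0.6822) ≈ 0.5690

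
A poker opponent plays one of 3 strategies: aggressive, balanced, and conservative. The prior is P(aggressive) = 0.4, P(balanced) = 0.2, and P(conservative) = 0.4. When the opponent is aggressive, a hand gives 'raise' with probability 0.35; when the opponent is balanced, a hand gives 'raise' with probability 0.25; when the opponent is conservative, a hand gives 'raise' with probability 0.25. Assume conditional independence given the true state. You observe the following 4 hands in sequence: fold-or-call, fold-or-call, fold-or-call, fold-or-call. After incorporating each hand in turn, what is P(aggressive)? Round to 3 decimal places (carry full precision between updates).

After 'fold-or-call': normaliser = 0.65·0.4000 + 0.75·0.2000 + 0.75·0.4000; P(aggressive) ≈ 0.3662, P(balanced) ≈ 0.2113, P(conservative) ≈ 0.4225
After 'fold-or-call': normaliser = 0.65·0.3662 + 0.75·0.2113 + 0.75·0.4225; P(aggressive) ≈ 0.3337, P(balanced) ≈ 0.2221, P(conservative) ≈ 0.4442
After 'fold-or-call': normaliser = 0.65·0.3337 + 0.75·0.2221 + 0.75·0.4442; P(aggressive) ≈ 0.3026, P(balanced) ≈ 0.2325, P(conservative) ≈ 0.4649
After 'fold-or-call': normaliser = 0.65·0.3026 + 0.75·0.2325 + 0.75·0.4649; P(aggressive) ≈ 0.2733, P(balanced) ≈ 0.2422, P(conservative) ≈ 0.4845

0.273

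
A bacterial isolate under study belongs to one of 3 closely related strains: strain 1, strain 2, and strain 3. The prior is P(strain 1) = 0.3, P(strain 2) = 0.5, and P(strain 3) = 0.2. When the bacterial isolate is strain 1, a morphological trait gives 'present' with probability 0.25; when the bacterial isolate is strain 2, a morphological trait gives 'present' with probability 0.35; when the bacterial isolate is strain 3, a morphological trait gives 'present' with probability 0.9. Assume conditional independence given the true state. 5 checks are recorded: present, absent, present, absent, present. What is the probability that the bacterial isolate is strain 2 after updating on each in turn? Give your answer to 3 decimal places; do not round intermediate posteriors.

0.689

After 'present': normaliser = 0.25·0.3000 + 0.35·0.5000 + 0.9·0.2000; P(strain 1) ≈ 0.1744, P(strain 2) ≈ 0.4070, P(strain 3) ≈ 0.4186
After 'absent': normaliser = 0.75·0.1744 + 0.65·0.4070 + 0.1·0.4186; P(strain 1) ≈ 0.2992, P(strain 2) ≈ 0.6051, P(strain 3) ≈ 0.0957
After 'present': normaliser = 0.25·0.2992 + 0.35·0.6051 + 0.9·0.0957; P(strain 1) ≈ 0.2007, P(strain 2) ≈ 0.5681, P(strain 3) ≈ 0.2312
After 'absent': normaliser = 0.75·0.2007 + 0.65·0.5681 + 0.1·0.2312; P(strain 1) ≈ 0.2772, P(strain 2) ≈ 0.6802, P(strain 3) ≈ 0.0426
After 'present': normaliser = 0.25·0.2772 + 0.35·0.6802 + 0.9·0.0426; P(strain 1) ≈ 0.2005, P(strain 2) ≈ 0.6887, P(strain 3) ≈ 0.1109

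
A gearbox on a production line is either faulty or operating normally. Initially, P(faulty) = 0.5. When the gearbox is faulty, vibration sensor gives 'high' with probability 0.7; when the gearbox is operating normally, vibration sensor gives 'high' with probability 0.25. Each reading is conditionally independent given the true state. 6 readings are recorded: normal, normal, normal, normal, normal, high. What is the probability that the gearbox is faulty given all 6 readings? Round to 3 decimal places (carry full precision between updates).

After 'normal': P(faulty) = 0.3·0.5000 / (0.3·0.5000 + 0.75·0.5000) ≈ 0.2857
After 'normal': P(faulty) = 0.3·0.2857 / (0.3·0.2857 + 0.75·0.7143) ≈ 0.1379
After 'normal': P(faulty) = 0.3·0.1379 / (0.3·0.1379 + 0.75·0.8621) ≈ 0.0602
After 'normal': P(faulty) = 0.3·0.0602 / (0.3·0.0602 + 0.75·0.9398) ≈ 0.0250
After 'normal': P(faulty) = 0.3·0.0250 / (0.3·0.0250 + 0.75·0.9750) ≈ 0.0101
After 'high': P(faulty) = 0.7·0.0101 / (0.7·0.0101 + 0.25·0.9899) ≈ 0.0279

0.028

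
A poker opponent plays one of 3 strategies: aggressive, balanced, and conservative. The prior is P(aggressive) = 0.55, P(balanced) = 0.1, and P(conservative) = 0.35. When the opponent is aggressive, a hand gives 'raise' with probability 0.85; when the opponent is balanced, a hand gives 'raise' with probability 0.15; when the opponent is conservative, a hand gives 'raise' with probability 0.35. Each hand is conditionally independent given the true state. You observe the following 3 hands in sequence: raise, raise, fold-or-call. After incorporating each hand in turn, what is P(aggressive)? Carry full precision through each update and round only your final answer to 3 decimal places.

0.667

After 'raise': normaliser = 0.85·0.5500 + 0.15·0.1000 + 0.35·0.3500; P(aggressive) ≈ 0.7727, P(balanced) ≈ 0.0248, P(conservative) ≈ 0.2025
After 'raise': normaliser = 0.85·0.7727 + 0.15·0.0248 + 0.35·0.2025; P(aggressive) ≈ 0.8980, P(balanced) ≈ 0.0051, P(conservative) ≈ 0.0969
After 'fold-or-call': normaliser = 0.15·0.8980 + 0.85·0.0051 + 0.65·0.0969; P(aggressive) ≈ 0.6668, P(balanced) ≈ 0.0214, P(conservative) ≈ 0.3118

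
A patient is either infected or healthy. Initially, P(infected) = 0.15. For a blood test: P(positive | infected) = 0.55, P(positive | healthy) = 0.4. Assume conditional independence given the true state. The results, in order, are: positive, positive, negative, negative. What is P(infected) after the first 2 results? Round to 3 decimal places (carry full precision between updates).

0.250

Apply Bayes' rule sequentially, carrying P(infected) forward.
After 'positive': P(infected) = 0.55·0.1500 / (0.55·0.1500 + 0.4·0.8500) ≈ 0.1953
After 'positive': P(infected) = 0.55·0.1953 / (0.55·0.1953 + 0.4·0.8047) ≈ 0.2502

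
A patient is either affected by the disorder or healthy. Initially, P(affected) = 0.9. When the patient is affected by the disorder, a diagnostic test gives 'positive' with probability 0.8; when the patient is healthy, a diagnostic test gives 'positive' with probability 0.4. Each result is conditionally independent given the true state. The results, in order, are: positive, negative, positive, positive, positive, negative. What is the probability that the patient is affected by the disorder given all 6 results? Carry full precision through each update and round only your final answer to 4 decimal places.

Apply Bayes' rule sequentially, carrying P(affected) forward.
After 'positive': P(affected) = 0.8·0.9000 / (0.8·0.9000 + 0.4·0.1000) ≈ 0.9474
After 'negative': P(affected) = 0.2·0.9474 / (0.2·0.9474 + 0.6·0.0526) ≈ 0.8571
After 'positive': P(affected) = 0.8·0.8571 / (0.8·0.8571 + 0.4·0.1429) ≈ 0.9231
After 'positive': P(affected) = 0.8·0.9231 / (0.8·0.9231 + 0.4·0.0769) ≈ 0.9600
After 'positive': P(affected) = 0.8·0.9600 / (0.8·0.9600 + 0.4·0.0400) ≈ 0.9796
After 'negative': P(affected) = 0.2·0.9796 / (0.2·0.9796 + 0.6·0.0204) ≈ 0.9412

0.9412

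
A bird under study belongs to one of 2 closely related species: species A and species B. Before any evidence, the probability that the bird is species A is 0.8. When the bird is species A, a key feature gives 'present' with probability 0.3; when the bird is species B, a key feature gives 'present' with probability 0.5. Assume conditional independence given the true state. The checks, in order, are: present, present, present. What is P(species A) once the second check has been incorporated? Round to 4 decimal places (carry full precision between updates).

After 'present': P(species A) = 0.3·0.8000 / (0.3·0.8000 + 0.5·0.2000) ≈ 0.7059
After 'present': P(species A) = 0.3·0.7059 / (0.3·0.7059 + 0.5·0.2941) ≈ 0.5902

0.5902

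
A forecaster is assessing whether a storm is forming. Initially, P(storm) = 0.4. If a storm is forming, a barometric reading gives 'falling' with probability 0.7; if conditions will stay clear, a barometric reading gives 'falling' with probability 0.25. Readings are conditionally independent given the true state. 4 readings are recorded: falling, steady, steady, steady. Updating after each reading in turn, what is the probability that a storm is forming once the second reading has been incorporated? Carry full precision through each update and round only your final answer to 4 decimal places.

0.4275

Each posterior becomes the prior for the next update.
After 'falling': P(storm) = 0.7·0.4000 / (0.7·0.4000 + 0.25·0.6000) ≈ 0.6512
After 'steady': P(storm) = 0.3·0.6512 / (0.3·0.6512 + 0.75·0.3488) ≈ 0.4275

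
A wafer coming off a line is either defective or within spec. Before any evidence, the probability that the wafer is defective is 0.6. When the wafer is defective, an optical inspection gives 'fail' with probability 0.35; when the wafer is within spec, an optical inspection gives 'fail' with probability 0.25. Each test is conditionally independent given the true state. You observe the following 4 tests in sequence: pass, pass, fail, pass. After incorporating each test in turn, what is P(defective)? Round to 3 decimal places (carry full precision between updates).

After 'pass': P(defective) = 0.65·0.6000 / (0.65·0.6000 + 0.75·0.4000) ≈ 0.5652
After 'pass': P(defective) = 0.65·0.5652 / (0.65·0.5652 + 0.75·0.4348) ≈ 0.5298
After 'fail': P(defective) = 0.35·0.5298 / (0.35·0.5298 + 0.25·0.4702) ≈ 0.6120
After 'pass': P(defective) = 0.65·0.6120 / (0.65·0.6120 + 0.75·0.3880) ≈ 0.5775

0.578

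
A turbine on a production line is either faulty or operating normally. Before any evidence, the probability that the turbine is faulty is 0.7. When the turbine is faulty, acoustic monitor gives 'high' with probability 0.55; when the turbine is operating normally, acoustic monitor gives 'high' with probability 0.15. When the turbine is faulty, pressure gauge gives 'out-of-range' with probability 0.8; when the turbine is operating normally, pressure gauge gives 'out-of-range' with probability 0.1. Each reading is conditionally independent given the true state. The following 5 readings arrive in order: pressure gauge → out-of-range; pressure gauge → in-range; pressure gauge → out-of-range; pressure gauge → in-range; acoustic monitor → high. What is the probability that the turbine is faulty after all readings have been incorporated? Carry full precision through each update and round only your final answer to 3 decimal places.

After pressure gauge='out-of-range': P(faulty) = 0.8·0.7000 / (0.8·0.7000 + 0.1·0.3000) ≈ 0.9492
After pressure gauge='in-range': P(faulty) = 0.2·0.9492 / (0.2·0.9492 + 0.9·0.0508) ≈ 0.8058
After pressure gauge='out-of-range': P(faulty) = 0.8·0.8058 / (0.8·0.8058 + 0.1·0.1942) ≈ 0.9707
After pressure gauge='in-range': P(faulty) = 0.2·0.9707 / (0.2·0.9707 + 0.9·0.0293) ≈ 0.8806
After acoustic monitor='high': P(faulty) = 0.55·0.8806 / (0.55·0.8806 + 0.15·0.1194) ≈ 0.9643

0.964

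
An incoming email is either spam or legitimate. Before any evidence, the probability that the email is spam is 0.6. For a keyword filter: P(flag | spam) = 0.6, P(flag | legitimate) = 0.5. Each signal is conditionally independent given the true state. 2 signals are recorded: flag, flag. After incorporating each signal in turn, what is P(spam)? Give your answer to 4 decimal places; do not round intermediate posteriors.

0.6835

After 'flag': P(spam) = 0.6·0.6000 / (0.6·0.6000 + 0.5·0.4000) ≈ 0.6429
After 'flag': P(spam) = 0.6·0.6429 / (0.6·0.6429 + 0.5·0.3571) ≈ 0.6835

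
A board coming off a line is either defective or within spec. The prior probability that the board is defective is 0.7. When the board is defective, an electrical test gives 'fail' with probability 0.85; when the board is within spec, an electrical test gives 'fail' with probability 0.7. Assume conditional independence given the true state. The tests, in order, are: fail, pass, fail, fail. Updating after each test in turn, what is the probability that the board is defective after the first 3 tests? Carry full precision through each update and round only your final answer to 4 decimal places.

0.6324

After 'fail': P(defective) = 0.85·0.7000 / (0.85·0.7000 + 0.7·0.3000) ≈ 0.7391
After 'pass': P(defective) = 0.15·0.7391 / (0.15·0.7391 + 0.3·0.2609) ≈ 0.5862
After 'fail': P(defective) = 0.85·0.5862 / (0.85·0.5862 + 0.7·0.4138) ≈ 0.6324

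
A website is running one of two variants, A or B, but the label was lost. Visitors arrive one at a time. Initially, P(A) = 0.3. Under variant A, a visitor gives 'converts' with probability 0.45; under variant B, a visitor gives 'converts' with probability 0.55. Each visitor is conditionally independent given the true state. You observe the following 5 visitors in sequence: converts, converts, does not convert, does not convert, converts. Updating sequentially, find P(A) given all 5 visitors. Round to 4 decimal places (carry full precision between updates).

After 'converts': P(A) = 0.45·0.3000 / (0.45·0.3000 + 0.55·0.7000) ≈ 0.2596
After 'converts': P(A) = 0.45·0.2596 / (0.45·0.2596 + 0.55·0.7404) ≈ 0.2229
After 'does not convert': P(A) = 0.55·0.2229 / (0.55·0.2229 + 0.45·0.7771) ≈ 0.2596
After 'does not convert': P(A) = 0.55·0.2596 / (0.55·0.2596 + 0.45·0.7404) ≈ 0.3000
After 'converts': P(A) = 0.45·0.3000 / (0.45·0.3000 + 0.55·0.7000) ≈ 0.2596

0.2596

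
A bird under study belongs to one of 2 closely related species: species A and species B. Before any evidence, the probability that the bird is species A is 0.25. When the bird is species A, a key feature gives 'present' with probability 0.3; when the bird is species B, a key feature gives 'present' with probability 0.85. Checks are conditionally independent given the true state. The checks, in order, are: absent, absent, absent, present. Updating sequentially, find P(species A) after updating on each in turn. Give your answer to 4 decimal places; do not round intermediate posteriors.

After 'absent': P(species A) = 0.7·0.2500 / (0.7·0.2500 + 0.15·0.7500) ≈ 0.6087
After 'absent': P(species A) = 0.7·0.6087 / (0.7·0.6087 + 0.15·0.3913) ≈ 0.8789
After 'absent': P(species A) = 0.7·0.8789 / (0.7·0.8789 + 0.15·0.1211) ≈ 0.9713
After 'present': P(species A) = 0.3·0.9713 / (0.3·0.9713 + 0.85·0.0287) ≈ 0.9228

0.9228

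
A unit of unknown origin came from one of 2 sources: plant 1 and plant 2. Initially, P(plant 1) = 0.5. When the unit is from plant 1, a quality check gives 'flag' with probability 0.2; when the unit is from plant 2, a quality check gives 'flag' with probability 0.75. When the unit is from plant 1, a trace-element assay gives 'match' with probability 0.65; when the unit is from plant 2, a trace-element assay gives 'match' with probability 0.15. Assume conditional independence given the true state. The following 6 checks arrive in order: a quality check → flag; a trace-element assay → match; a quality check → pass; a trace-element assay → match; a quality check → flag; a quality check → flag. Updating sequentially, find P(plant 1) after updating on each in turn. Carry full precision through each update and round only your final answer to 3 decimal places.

Each posterior becomes the prior for the next update.
After a quality check='flag': P(plant 1) = 0.2·0.5000 / (0.2·0.5000 + 0.75·0.5000) ≈ 0.2105
After a trace-element assay='match': P(plant 1) = 0.65·0.2105 / (0.65·0.2105 + 0.15·0.7895) ≈ 0.5361
After a quality check='pass': P(plant 1) = 0.8·0.5361 / (0.8·0.5361 + 0.25·0.4639) ≈ 0.7871
After a trace-element assay='match': P(plant 1) = 0.65·0.7871 / (0.65·0.7871 + 0.15·0.2129) ≈ 0.9413
After a quality check='flag': P(plant 1) = 0.2·0.9413 / (0.2·0.9413 + 0.75·0.0587) ≈ 0.8104
After a quality check='flag': P(plant 1) = 0.2·0.8104 / (0.2·0.8104 + 0.75·0.1896) ≈ 0.5326

0.533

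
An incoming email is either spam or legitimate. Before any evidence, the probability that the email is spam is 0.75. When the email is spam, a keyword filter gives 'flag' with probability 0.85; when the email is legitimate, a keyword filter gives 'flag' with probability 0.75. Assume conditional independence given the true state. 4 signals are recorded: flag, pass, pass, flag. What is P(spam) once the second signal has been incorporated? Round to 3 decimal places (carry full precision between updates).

0.671

After 'flag': P(spam) = 0.85·0.7500 / (0.85·0.7500 + 0.75·0.2500) ≈ 0.7727
After 'pass': P(spam) = 0.15·0.7727 / (0.15·0.7727 + 0.25·0.2273) ≈ 0.6711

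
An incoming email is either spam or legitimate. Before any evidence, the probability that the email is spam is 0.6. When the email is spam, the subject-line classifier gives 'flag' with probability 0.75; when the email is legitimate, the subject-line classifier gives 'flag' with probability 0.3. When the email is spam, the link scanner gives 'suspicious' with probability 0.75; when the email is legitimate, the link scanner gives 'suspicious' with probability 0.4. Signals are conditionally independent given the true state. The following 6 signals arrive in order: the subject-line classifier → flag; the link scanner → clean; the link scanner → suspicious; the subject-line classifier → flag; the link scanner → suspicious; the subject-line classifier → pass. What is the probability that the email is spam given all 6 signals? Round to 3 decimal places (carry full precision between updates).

0.831

Each posterior becomes the prior for the next update.
After the subject-line classifier='flag': P(spam) = 0.75·0.6000 / (0.75·0.6000 + 0.3·0.4000) ≈ 0.7895
After the link scanner='clean': P(spam) = 0.25·0.7895 / (0.25·0.7895 + 0.6·0.2105) ≈ 0.6098
After the link scanner='suspicious': P(spam) = 0.75·0.6098 / (0.75·0.6098 + 0.4·0.3902) ≈ 0.7455
After the subject-line classifier='flag': P(spam) = 0.75·0.7455 / (0.75·0.7455 + 0.3·0.2545) ≈ 0.8799
After the link scanner='suspicious': P(spam) = 0.75·0.8799 / (0.75·0.8799 + 0.4·0.1201) ≈ 0.9321
After the subject-line classifier='pass': P(spam) = 0.25·0.9321 / (0.25·0.9321 + 0.7·0.0679) ≈ 0.8306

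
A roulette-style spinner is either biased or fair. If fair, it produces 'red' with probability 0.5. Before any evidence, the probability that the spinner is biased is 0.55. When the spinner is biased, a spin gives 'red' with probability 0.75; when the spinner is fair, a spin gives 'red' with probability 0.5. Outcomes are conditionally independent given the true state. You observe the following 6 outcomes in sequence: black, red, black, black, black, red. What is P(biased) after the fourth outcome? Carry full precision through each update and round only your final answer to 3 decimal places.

After 'black': P(biased) = 0.25·0.5500 / (0.25·0.5500 + 0.5·0.4500) ≈ 0.3793
After 'red': P(biased) = 0.75·0.3793 / (0.75·0.3793 + 0.5·0.6207) ≈ 0.4783
After 'black': P(biased) = 0.25·0.4783 / (0.25·0.4783 + 0.5·0.5217) ≈ 0.3143
After 'black': P(biased) = 0.25·0.3143 / (0.25·0.3143 + 0.5·0.6857) ≈ 0.1864

0.186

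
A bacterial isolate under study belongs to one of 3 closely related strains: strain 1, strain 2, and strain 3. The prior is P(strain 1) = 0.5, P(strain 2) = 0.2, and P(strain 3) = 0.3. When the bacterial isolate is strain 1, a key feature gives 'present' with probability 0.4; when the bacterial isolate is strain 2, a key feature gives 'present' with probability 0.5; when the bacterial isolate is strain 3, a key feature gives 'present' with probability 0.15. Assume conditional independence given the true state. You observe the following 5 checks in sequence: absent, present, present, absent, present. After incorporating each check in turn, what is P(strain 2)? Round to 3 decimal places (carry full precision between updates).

After 'absent': normaliser = 0.6·0.5000 + 0.5·0.2000 + 0.85·0.3000; P(strain 1) ≈ 0.4580, P(strain 2) ≈ 0.1527, P(strain 3) ≈ 0.3893
After 'present': normaliser = 0.4·0.4580 + 0.5·0.1527 + 0.15·0.3893; P(strain 1) ≈ 0.5762, P(strain 2) ≈ 0.2401, P(strain 3) ≈ 0.1837
After 'present': normaliser = 0.4·0.5762 + 0.5·0.2401 + 0.15·0.1837; P(strain 1) ≈ 0.6096, P(strain 2) ≈ 0.3175, P(strain 3) ≈ 0.0729
After 'absent': normaliser = 0.6·0.6096 + 0.5·0.3175 + 0.85·0.0729; P(strain 1) ≈ 0.6237, P(strain 2) ≈ 0.2707, P(strain 3) ≈ 0.1056
After 'present': normaliser = 0.4·0.6237 + 0.5·0.2707 + 0.15·0.1056; P(strain 1) ≈ 0.6227, P(strain 2) ≈ 0.3378, P(strain 3) ≈ 0.0395

0.338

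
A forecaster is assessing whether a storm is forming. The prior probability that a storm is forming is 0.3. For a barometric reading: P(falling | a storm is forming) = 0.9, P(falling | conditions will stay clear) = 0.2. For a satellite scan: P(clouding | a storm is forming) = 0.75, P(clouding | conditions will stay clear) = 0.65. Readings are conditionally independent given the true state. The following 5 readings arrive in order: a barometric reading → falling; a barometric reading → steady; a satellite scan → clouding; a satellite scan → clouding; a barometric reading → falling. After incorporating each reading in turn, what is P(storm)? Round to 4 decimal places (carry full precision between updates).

0.5909

Each posterior becomes the prior for the next update.
After a barometric reading='falling': P(storm) = 0.9·0.3000 / (0.9·0.3000 + 0.2·0.7000) ≈ 0.6585
After a barometric reading='steady': P(storm) = 0.1·0.6585 / (0.1·0.6585 + 0.8·0.3415) ≈ 0.1942
After a satellite scan='clouding': P(storm) = 0.75·0.1942 / (0.75·0.1942 + 0.65·0.8058) ≈ 0.2176
After a satellite scan='clouding': P(storm) = 0.75·0.2176 / (0.75·0.2176 + 0.65·0.7824) ≈ 0.2430
After a barometric reading='falling': P(storm) = 0.9·0.2430 / (0.9·0.2430 + 0.2·0.7570) ≈ 0.5909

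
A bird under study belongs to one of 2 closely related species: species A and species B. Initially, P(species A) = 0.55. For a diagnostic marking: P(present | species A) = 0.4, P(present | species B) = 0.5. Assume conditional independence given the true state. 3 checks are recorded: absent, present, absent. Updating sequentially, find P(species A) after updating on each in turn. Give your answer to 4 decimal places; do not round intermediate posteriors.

0.5847

After 'absent': P(species A) = 0.6·0.5500 / (0.6·0.5500 + 0.5·0.4500) ≈ 0.5946
After 'present': P(species A) = 0.4·0.5946 / (0.4·0.5946 + 0.5·0.4054) ≈ 0.5399
After 'absent': P(species A) = 0.6·0.5399 / (0.6·0.5399 + 0.5·0.4601) ≈ 0.5847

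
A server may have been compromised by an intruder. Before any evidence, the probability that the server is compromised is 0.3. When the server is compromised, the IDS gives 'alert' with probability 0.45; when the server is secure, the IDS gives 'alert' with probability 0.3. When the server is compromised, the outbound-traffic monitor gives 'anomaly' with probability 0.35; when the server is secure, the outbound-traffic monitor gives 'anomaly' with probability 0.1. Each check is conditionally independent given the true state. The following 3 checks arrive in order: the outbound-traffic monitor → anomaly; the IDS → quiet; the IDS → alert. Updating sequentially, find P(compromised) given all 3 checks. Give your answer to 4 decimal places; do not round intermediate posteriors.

After the outbound-traffic monitor='anomaly': P(compromised) = 0.35·0.3000 / (0.35·0.3000 + 0.1·0.7000) ≈ 0.6000
After the IDS='quiet': P(compromised) = 0.55·0.6000 / (0.55·0.6000 + 0.7·0.4000) ≈ 0.5410
After the IDS='alert': P(compromised) = 0.45·0.5410 / (0.45·0.5410 + 0.3·0.4590) ≈ 0.6387

0.6387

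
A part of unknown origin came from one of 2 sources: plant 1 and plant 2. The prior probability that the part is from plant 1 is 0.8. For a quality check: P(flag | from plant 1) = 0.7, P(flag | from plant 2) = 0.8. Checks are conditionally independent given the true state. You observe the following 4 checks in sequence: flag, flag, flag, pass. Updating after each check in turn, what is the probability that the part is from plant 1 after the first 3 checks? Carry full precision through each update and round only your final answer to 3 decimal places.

Each posterior becomes the prior for the next update.
After 'flag': P(plant 1) = 0.7·0.8000 / (0.7·0.8000 + 0.8·0.2000) ≈ 0.7778
After 'flag': P(plant 1) = 0.7·0.7778 / (0.7·0.7778 + 0.8·0.2222) ≈ 0.7538
After 'flag': P(plant 1) = 0.7·0.7538 / (0.7·0.7538 + 0.8·0.2462) ≈ 0.7282

0.728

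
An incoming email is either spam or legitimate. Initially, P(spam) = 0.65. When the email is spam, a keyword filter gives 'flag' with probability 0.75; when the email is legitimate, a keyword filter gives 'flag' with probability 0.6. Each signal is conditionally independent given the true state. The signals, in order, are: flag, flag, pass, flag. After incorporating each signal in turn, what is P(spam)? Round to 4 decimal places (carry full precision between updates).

After 'flag': P(spam) = 0.75·0.6500 / (0.75·0.6500 + 0.6·0.3500) ≈ 0.6989
After 'flag': P(spam) = 0.75·0.6989 / (0.75·0.6989 + 0.6·0.3011) ≈ 0.7437
After 'pass': P(spam) = 0.25·0.7437 / (0.25·0.7437 + 0.4·0.2563) ≈ 0.6446
After 'flag': P(spam) = 0.75·0.6446 / (0.75·0.6446 + 0.6·0.3554) ≈ 0.6939

0.6939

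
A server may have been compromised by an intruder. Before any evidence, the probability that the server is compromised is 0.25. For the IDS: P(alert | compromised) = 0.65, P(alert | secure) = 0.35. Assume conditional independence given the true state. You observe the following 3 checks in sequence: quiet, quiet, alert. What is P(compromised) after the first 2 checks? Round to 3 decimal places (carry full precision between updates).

After 'quiet': P(compromised) = 0.35·0.2500 / (0.35·0.2500 + 0.65·0.7500) ≈ 0.1522
After 'quiet': P(compromised) = 0.35·0.1522 / (0.35·0.1522 + 0.65·0.8478) ≈ 0.0881

0.088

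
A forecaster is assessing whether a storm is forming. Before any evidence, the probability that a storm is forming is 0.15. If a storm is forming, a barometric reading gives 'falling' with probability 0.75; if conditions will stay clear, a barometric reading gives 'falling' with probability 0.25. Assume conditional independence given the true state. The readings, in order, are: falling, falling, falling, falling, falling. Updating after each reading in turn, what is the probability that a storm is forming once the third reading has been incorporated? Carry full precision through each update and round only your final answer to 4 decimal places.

After 'falling': P(storm) = 0.75·0.1500 / (0.75·0.1500 + 0.25·0.8500) ≈ 0.3462
After 'falling': P(storm) = 0.75·0.3462 / (0.75·0.3462 + 0.25·0.6538) ≈ 0.6136
After 'falling': P(storm) = 0.75·0.6136 / (0.75·0.6136 + 0.25·0.3864) ≈ 0.8265

0.8265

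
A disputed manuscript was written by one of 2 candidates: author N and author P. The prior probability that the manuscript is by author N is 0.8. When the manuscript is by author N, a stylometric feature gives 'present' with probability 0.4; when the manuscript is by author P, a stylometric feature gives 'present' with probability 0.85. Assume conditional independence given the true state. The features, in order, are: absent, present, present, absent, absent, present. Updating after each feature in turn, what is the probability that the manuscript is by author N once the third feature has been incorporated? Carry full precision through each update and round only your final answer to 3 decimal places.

Apply Bayes' rule sequentially, carrying P(author N) forward.
After 'absent': P(author N) = 0.6·0.8000 / (0.6·0.8000 + 0.15·0.2000) ≈ 0.9412
After 'present': P(author N) = 0.4·0.9412 / (0.4·0.9412 + 0.85·0.0588) ≈ 0.8828
After 'present': P(author N) = 0.4·0.8828 / (0.4·0.8828 + 0.85·0.1172) ≈ 0.7799

0.780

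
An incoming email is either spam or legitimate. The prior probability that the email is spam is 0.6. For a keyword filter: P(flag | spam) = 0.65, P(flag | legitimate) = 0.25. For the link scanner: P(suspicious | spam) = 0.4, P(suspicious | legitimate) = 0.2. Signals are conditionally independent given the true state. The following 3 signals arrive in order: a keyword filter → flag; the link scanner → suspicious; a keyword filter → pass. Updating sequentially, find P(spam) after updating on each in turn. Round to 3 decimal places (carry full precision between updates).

Apply Bayes' rule sequentially, carrying P(spam) forward.
After a keyword filter='flag': P(spam) = 0.65·0.6000 / (0.65·0.6000 + 0.25·0.4000) ≈ 0.7959
After the link scanner='suspicious': P(spam) = 0.4·0.7959 / (0.4·0.7959 + 0.2·0.2041) ≈ 0.8864
After a keyword filter='pass': P(spam) = 0.35·0.8864 / (0.35·0.8864 + 0.75·0.1136) ≈ 0.7845

0.784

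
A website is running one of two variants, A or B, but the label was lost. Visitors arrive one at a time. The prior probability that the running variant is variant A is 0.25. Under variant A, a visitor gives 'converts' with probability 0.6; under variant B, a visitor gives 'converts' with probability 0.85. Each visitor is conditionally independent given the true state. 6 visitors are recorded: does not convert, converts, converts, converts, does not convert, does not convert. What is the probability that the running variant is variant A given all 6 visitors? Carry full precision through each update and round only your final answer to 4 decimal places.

After 'does not convert': P(A) = 0.4·0.2500 / (0.4·0.2500 + 0.15·0.7500) ≈ 0.4706
After 'converts': P(A) = 0.6·0.4706 / (0.6·0.4706 + 0.85·0.5294) ≈ 0.3855
After 'converts': P(A) = 0.6·0.3855 / (0.6·0.3855 + 0.85·0.6145) ≈ 0.3070
After 'converts': P(A) = 0.6·0.3070 / (0.6·0.3070 + 0.85·0.6930) ≈ 0.2382
After 'does not convert': P(A) = 0.4·0.2382 / (0.4·0.2382 + 0.15·0.7618) ≈ 0.4547
After 'does not convert': P(A) = 0.4·0.4547 / (0.4·0.4547 + 0.15·0.5453) ≈ 0.6898

0.6898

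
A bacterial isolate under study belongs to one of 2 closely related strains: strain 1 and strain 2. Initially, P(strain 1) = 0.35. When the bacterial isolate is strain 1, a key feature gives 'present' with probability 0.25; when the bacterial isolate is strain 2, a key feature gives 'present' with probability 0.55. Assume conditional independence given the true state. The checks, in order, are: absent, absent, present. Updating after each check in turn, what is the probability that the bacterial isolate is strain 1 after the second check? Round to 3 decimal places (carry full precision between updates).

After 'absent': P(strain 1) = 0.75·0.3500 / (0.75·0.3500 + 0.45·0.6500) ≈ 0.4730
After 'absent': P(strain 1) = 0.75·0.4730 / (0.75·0.4730 + 0.45·0.5270) ≈ 0.5993

0.599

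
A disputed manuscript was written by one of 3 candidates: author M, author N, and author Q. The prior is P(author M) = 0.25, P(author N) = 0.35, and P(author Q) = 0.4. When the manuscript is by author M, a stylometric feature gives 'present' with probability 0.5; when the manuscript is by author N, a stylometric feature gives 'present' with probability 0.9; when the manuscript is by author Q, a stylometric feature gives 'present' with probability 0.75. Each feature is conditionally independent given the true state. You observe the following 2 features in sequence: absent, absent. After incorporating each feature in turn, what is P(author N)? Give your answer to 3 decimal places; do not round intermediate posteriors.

0.038

After 'absent': normaliser = 0.5·0.2500 + 0.1·0.3500 + 0.25·0.4000; P(author M) ≈ 0.4808, P(author N) ≈ 0.1346, P(author Q) ≈ 0.3846
After 'absent': normaliser = 0.5·0.4808 + 0.1·0.1346 + 0.25·0.3846; P(author M) ≈ 0.6868, P(author N) ≈ 0.0385, P(author Q) ≈ 0.2747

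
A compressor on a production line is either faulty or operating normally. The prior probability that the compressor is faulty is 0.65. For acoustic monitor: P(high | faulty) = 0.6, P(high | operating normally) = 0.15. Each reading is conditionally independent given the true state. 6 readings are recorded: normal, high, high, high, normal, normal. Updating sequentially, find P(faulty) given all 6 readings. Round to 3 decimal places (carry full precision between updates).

After 'normal': P(faulty) = 0.4·0.6500 / (0.4·0.6500 + 0.85·0.3500) ≈ 0.4664
After 'high': P(faulty) = 0.6·0.4664 / (0.6·0.4664 + 0.15·0.5336) ≈ 0.7776
After 'high': P(faulty) = 0.6·0.7776 / (0.6·0.7776 + 0.15·0.2224) ≈ 0.9333
After 'high': P(faulty) = 0.6·0.9333 / (0.6·0.9333 + 0.15·0.0667) ≈ 0.9824
After 'normal': P(faulty) = 0.4·0.9824 / (0.4·0.9824 + 0.85·0.0176) ≈ 0.9634
After 'normal': P(faulty) = 0.4·0.9634 / (0.4·0.9634 + 0.85·0.0366) ≈ 0.9253

0.925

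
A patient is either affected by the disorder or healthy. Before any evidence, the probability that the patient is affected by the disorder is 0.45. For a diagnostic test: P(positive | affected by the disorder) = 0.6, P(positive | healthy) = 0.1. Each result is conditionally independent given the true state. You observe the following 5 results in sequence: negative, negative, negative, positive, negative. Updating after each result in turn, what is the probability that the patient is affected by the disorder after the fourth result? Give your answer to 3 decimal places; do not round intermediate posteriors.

Each posterior becomes the prior for the next update.
After 'negative': P(affected) = 0.4·0.4500 / (0.4·0.4500 + 0.9·0.5500) ≈ 0.2667
After 'negative': P(affected) = 0.4·0.2667 / (0.4·0.2667 + 0.9·0.7333) ≈ 0.1391
After 'negative': P(affected) = 0.4·0.1391 / (0.4·0.1391 + 0.9·0.8609) ≈ 0.0670
After 'positive': P(affected) = 0.6·0.0670 / (0.6·0.0670 + 0.1·0.9330) ≈ 0.3012

0.301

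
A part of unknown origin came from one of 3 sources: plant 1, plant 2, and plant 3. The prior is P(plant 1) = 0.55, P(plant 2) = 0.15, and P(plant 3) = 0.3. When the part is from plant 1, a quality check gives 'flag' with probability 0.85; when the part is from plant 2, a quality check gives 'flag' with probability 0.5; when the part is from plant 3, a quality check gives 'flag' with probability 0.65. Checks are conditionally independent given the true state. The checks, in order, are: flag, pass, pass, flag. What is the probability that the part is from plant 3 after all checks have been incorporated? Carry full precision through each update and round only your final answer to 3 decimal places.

After 'flag': normaliser = 0.85·0.5500 + 0.5·0.1500 + 0.65·0.3000; P(plant 1) ≈ 0.6339, P(plant 2) ≈ 0.1017, P(plant 3) ≈ 0.2644
After 'pass': normaliser = 0.15·0.6339 + 0.5·0.1017 + 0.35·0.2644; P(plant 1) ≈ 0.3987, P(plant 2) ≈ 0.2132, P(plant 3) ≈ 0.3881
After 'pass': normaliser = 0.15·0.3987 + 0.5·0.2132 + 0.35·0.3881; P(plant 1) ≈ 0.1979, P(plant 2) ≈ 0.3527, P(plant 3) ≈ 0.4494
After 'flag': normaliser = 0.85·0.1979 + 0.5·0.3527 + 0.65·0.4494; P(plant 1) ≈ 0.2642, P(plant 2) ≈ 0.2770, P(plant 3) ≈ 0.4588

0.459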